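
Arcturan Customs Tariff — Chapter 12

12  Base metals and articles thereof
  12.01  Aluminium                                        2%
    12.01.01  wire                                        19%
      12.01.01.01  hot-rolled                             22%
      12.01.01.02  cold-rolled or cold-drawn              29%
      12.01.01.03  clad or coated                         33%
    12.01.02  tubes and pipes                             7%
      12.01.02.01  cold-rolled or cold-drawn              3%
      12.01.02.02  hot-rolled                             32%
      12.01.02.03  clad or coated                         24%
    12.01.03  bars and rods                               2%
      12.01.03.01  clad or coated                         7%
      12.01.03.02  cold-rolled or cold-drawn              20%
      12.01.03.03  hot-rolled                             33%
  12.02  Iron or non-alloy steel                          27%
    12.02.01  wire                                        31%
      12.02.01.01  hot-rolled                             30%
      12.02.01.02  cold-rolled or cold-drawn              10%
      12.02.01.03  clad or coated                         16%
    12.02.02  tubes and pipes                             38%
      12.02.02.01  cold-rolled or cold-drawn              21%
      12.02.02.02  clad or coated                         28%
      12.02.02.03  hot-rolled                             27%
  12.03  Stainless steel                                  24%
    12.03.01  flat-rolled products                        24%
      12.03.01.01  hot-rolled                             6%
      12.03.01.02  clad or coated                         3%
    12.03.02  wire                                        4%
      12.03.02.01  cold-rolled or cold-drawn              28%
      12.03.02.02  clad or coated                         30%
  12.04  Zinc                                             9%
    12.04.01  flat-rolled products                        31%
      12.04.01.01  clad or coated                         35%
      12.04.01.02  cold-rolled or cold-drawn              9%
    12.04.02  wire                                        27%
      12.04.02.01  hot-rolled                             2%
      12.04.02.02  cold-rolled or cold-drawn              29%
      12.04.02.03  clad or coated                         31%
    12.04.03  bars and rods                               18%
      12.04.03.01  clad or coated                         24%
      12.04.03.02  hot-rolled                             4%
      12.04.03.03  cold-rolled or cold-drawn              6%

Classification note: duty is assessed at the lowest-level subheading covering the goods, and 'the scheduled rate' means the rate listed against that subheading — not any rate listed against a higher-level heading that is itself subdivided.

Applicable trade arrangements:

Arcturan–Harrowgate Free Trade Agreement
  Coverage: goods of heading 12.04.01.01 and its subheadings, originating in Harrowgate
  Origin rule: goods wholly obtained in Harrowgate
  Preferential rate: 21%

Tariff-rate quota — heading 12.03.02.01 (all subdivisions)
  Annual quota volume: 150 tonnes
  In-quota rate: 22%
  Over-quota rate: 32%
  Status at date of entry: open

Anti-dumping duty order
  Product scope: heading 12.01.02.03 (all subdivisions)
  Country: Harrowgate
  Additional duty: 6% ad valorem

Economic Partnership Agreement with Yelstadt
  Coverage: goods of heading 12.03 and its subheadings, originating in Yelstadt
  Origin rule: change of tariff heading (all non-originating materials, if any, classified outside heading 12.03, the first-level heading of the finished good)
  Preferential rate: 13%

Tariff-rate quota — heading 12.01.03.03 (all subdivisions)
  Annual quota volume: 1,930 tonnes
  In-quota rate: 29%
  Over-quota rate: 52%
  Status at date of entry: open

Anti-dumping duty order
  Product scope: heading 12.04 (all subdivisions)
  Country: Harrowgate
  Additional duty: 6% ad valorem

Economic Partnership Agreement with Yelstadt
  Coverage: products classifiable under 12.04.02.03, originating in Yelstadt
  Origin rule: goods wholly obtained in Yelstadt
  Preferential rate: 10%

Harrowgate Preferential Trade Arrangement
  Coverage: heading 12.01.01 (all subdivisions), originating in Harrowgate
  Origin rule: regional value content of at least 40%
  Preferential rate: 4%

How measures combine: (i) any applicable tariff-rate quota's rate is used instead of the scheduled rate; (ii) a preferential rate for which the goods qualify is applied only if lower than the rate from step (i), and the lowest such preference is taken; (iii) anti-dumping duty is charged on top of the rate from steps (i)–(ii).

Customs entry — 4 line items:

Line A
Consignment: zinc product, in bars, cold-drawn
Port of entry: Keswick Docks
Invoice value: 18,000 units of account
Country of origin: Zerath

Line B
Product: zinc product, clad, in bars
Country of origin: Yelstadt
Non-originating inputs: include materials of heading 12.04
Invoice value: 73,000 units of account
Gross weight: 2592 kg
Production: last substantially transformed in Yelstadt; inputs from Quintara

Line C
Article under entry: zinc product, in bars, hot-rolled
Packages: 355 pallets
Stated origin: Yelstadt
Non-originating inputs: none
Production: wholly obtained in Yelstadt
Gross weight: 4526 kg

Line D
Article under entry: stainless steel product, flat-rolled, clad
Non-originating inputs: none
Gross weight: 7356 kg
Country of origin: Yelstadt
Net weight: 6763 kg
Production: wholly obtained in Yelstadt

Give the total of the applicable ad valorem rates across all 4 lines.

37%

Line A: zinc → 12.04; in bars → 12.04.03; cold-drawn → 12.04.03.03. Scheduled 6%. No special measure applies. → 6%.
Line B: zinc → 12.04; in bars → 12.04.03; clad → 12.04.03.01. Scheduled 24%. Yelstadt agreement on 12.03: 12.04.03.01 not covered; Yelstadt agreement on 12.04.02.03: 12.04.03.01 not covered. → 24%.
Line C: zinc → 12.04; in bars → 12.04.03; hot-rolled → 12.04.03.02. Scheduled 4%. Yelstadt agreement on 12.03: 12.04.03.02 not covered; Yelstadt agreement on 12.04.02.03: 12.04.03.02 not covered. → 4%.
Line D: stainless steel → 12.03; flat-rolled → 12.03.01; clad → 12.03.01.02. Scheduled 3%. Yelstadt agreement on 12.03: CTH met → 13% available; Yelstadt agreement on 12.04.02.03: 12.03.01.02 not covered; preference 13% not lower than 3% → no reduction. → 3%.
Sum: 6% + 24% + 4% + 3% = 37%.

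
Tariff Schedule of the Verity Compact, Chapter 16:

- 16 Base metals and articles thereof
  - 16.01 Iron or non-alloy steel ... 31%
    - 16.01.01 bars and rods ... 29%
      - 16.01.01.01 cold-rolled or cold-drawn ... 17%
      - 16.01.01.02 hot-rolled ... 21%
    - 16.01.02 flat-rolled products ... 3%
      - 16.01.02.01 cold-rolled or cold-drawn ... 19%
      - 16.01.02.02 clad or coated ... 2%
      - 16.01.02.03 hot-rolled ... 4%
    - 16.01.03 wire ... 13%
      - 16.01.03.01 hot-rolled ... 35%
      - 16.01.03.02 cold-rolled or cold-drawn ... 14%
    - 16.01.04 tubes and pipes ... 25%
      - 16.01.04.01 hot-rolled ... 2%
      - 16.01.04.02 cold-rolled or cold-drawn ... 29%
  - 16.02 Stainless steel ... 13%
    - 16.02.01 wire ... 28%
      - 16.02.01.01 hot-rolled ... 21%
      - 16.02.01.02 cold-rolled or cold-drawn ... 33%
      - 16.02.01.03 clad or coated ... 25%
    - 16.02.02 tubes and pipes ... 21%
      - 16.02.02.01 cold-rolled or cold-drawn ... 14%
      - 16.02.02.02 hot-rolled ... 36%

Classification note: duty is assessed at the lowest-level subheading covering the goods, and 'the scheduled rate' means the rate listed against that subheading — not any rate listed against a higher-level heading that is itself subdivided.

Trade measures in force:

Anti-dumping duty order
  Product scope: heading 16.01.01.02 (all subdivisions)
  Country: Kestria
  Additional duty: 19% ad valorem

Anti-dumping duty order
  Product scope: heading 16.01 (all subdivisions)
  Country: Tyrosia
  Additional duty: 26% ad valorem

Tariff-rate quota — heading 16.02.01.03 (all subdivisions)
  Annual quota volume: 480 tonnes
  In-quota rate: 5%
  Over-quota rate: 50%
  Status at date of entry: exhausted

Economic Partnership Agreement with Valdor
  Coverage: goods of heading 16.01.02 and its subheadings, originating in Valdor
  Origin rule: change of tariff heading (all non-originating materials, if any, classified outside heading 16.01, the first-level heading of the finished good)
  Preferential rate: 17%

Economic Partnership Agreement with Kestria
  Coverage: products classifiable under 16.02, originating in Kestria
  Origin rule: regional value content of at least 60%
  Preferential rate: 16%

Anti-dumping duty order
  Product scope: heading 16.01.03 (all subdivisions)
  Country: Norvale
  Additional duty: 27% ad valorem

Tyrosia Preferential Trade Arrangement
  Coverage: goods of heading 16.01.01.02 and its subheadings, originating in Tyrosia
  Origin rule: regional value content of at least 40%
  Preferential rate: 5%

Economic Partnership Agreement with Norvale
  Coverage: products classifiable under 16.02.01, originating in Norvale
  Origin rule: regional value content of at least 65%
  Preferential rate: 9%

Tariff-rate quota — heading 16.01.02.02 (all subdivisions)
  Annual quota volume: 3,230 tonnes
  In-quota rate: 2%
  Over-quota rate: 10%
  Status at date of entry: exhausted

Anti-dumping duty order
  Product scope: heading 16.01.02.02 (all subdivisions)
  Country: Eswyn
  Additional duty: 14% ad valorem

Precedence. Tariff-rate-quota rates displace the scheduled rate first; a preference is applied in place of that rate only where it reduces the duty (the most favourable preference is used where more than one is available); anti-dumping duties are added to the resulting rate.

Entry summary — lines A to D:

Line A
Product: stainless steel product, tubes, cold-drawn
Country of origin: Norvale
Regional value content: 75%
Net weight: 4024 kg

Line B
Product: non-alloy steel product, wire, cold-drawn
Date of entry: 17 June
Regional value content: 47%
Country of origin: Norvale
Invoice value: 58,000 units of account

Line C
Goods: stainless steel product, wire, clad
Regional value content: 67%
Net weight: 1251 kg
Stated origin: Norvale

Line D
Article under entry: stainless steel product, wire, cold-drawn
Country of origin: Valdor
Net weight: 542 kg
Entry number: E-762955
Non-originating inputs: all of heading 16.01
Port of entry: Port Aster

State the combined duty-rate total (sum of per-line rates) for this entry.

Line A: stainless steel → 16.02; tubes → 16.02.02; cold-drawn → 16.02.02.01. Scheduled 14%. Norvale agreement on 16.02.01: 16.02.02.01 not covered. → 14%.
Line B: non-alloy steel → 16.01; wire → 16.01.03; cold-drawn → 16.01.03.02. Scheduled 14%. Norvale agreement on 16.02.01: 16.01.03.02 not covered; anti-dumping (Norvale, 16.01.03): +27%; total 14% + 27% = 41%. → 41%.
Line C: stainless steel → 16.02; wire → 16.02.01; clad → 16.02.01.03. Scheduled 25%. quota on 16.02.01.03 exhausted → over-quota 50%; Norvale agreement on 16.02.01: RVC ≥ 65% → 9% available; preferential 9%. → 9%.
Line D: stainless steel → 16.02; wire → 16.02.01; cold-drawn → 16.02.01.02. Scheduled 33%. Valdor agreement on 16.01.02: 16.02.01.02 not covered. → 33%.
Sum: 14% + 41% + 9% + 33% = 97%.

97%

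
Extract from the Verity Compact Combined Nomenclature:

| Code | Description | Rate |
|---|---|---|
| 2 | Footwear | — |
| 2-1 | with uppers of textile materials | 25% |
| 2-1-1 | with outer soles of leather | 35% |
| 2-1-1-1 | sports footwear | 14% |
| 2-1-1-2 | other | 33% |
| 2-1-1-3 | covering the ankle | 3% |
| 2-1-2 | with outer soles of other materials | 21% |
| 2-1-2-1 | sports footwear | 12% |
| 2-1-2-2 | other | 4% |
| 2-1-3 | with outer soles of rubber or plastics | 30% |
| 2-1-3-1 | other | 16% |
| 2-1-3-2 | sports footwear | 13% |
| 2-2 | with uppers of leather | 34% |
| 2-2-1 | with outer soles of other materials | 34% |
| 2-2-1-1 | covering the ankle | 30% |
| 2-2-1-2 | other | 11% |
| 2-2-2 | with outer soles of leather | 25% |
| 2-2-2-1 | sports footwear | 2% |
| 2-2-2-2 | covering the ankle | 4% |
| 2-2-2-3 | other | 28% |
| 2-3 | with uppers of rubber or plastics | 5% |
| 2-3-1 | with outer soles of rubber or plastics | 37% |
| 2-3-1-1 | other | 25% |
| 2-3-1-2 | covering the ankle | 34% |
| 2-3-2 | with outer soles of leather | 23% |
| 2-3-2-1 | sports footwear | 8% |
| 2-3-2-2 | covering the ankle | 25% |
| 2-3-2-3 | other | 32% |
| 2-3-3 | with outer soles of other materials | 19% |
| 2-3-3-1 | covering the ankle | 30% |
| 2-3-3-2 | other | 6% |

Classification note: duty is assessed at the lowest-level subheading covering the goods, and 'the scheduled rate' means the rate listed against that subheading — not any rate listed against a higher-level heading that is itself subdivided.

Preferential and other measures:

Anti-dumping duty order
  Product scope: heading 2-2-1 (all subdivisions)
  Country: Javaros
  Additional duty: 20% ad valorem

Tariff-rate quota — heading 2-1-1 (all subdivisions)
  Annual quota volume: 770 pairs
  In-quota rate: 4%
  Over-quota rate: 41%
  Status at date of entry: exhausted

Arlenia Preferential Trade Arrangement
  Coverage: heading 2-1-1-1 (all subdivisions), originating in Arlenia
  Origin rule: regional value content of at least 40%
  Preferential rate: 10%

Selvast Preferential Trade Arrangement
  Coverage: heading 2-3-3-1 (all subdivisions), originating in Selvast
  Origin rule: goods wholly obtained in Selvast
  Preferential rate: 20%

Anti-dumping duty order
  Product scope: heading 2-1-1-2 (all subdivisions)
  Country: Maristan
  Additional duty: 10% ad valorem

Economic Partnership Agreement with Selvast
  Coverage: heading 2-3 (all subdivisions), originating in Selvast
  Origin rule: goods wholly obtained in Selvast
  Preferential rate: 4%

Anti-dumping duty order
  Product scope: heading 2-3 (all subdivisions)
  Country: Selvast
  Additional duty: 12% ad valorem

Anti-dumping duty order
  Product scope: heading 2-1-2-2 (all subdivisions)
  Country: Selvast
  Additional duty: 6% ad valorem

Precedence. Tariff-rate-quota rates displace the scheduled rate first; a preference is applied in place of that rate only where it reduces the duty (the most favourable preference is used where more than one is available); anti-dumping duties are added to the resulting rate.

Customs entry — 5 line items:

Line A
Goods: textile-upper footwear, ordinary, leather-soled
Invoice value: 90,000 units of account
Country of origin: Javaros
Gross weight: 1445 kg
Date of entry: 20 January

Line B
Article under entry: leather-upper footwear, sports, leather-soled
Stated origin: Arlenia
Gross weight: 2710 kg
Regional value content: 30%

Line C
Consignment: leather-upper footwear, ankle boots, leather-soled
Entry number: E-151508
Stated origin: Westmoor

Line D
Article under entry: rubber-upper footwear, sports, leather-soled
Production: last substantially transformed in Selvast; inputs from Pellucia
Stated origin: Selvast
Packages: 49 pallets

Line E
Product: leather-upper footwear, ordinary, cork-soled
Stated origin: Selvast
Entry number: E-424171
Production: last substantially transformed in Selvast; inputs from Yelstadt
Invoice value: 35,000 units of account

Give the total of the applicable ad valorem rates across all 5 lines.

Line A: textile-upper → 2-1; leather-soled → 2-1-1; ordinary → 2-1-1-2. Scheduled 33%. quota on 2-1-1 exhausted → over-quota 41%. → 41%.
Line B: leather-upper → 2-2; leather-soled → 2-2-2; sports → 2-2-2-1. Scheduled 2%. Arlenia agreement on 2-1-1-1: 2-2-2-1 not covered. → 2%.
Line C: leather-upper → 2-2; leather-soled → 2-2-2; ankle boots → 2-2-2-2. Scheduled 4%. No special measure applies. → 4%.
Line D: rubber-upper → 2-3; leather-soled → 2-3-2; sports → 2-3-2-1. Scheduled 8%. Selvast agreement on 2-3-3-1: 2-3-2-1 not covered; Selvast agreement on 2-3: not wholly obtained; anti-dumping (Selvast, 2-3): +12%; total 8% + 12% = 20%. → 20%.
Line E: leather-upper → 2-2; cork-soled → 2-2-1; ordinary → 2-2-1-2. Scheduled 11%. Selvast agreement on 2-3-3-1: 2-2-1-2 not covered; Selvast agreement on 2-3: 2-2-1-2 not covered. → 11%.
Sum: 41% + 2% + 4% + 20% + 11% = 78%.

78%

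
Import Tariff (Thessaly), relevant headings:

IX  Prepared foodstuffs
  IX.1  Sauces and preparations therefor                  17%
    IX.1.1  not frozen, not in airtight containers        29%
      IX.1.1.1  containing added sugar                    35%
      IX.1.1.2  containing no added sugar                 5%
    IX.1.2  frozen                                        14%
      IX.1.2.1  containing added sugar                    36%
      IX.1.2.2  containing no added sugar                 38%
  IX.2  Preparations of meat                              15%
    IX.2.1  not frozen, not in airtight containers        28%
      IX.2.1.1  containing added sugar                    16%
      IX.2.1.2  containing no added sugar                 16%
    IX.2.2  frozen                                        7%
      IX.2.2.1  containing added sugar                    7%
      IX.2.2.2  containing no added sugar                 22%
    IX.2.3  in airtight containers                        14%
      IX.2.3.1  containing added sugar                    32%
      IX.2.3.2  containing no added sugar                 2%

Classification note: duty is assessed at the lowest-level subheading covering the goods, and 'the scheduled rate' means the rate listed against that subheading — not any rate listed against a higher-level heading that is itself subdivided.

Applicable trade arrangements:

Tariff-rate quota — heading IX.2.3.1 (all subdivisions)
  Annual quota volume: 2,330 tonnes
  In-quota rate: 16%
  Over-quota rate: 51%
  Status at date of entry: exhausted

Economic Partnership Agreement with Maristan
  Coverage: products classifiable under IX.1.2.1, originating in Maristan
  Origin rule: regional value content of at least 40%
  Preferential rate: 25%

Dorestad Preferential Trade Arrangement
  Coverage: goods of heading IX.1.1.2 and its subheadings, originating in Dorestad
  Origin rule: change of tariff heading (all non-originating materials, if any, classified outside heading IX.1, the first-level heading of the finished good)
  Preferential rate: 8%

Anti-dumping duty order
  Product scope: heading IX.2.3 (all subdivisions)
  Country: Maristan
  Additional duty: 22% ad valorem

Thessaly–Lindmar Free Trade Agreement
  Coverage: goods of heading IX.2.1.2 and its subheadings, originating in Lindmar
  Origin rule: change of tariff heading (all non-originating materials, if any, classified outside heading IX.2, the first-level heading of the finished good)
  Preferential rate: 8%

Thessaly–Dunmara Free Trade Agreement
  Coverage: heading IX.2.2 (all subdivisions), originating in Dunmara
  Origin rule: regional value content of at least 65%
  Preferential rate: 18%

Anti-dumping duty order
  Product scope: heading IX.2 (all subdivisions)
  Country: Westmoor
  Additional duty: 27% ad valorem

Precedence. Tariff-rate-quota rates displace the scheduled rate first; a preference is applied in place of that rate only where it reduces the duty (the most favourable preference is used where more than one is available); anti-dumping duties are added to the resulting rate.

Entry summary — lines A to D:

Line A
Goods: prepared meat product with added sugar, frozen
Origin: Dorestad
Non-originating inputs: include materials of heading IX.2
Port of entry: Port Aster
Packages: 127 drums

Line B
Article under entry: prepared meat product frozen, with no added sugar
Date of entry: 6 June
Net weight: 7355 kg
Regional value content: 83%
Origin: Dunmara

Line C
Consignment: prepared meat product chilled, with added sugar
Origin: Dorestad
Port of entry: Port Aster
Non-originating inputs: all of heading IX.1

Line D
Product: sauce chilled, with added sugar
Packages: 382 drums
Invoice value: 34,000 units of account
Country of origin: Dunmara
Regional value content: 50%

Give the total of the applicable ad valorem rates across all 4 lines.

76%

Line A: prepared meat product → IX.2; frozen → IX.2.2; with added sugar → IX.2.2.1. Scheduled 7%. Dorestad agreement on IX.1.1.2: IX.2.2.1 not covered. → 7%.
Line B: prepared meat product → IX.2; frozen → IX.2.2; with no added sugar → IX.2.2.2. Scheduled 22%. Dunmara agreement on IX.2.2: RVC ≥ 65% → 18% available; preferential 18%. → 18%.
Line C: prepared meat product → IX.2; chilled → IX.2.1; with added sugar → IX.2.1.1. Scheduled 16%. Dorestad agreement on IX.1.1.2: IX.2.1.1 not covered. → 16%.
Line D: sauce → IX.1; chilled → IX.1.1; with added sugar → IX.1.1.1. Scheduled 35%. Dunmara agreement on IX.2.2: IX.1.1.1 not covered. → 35%.
Sum: 7% + 18% + 16% + 35% = 76%.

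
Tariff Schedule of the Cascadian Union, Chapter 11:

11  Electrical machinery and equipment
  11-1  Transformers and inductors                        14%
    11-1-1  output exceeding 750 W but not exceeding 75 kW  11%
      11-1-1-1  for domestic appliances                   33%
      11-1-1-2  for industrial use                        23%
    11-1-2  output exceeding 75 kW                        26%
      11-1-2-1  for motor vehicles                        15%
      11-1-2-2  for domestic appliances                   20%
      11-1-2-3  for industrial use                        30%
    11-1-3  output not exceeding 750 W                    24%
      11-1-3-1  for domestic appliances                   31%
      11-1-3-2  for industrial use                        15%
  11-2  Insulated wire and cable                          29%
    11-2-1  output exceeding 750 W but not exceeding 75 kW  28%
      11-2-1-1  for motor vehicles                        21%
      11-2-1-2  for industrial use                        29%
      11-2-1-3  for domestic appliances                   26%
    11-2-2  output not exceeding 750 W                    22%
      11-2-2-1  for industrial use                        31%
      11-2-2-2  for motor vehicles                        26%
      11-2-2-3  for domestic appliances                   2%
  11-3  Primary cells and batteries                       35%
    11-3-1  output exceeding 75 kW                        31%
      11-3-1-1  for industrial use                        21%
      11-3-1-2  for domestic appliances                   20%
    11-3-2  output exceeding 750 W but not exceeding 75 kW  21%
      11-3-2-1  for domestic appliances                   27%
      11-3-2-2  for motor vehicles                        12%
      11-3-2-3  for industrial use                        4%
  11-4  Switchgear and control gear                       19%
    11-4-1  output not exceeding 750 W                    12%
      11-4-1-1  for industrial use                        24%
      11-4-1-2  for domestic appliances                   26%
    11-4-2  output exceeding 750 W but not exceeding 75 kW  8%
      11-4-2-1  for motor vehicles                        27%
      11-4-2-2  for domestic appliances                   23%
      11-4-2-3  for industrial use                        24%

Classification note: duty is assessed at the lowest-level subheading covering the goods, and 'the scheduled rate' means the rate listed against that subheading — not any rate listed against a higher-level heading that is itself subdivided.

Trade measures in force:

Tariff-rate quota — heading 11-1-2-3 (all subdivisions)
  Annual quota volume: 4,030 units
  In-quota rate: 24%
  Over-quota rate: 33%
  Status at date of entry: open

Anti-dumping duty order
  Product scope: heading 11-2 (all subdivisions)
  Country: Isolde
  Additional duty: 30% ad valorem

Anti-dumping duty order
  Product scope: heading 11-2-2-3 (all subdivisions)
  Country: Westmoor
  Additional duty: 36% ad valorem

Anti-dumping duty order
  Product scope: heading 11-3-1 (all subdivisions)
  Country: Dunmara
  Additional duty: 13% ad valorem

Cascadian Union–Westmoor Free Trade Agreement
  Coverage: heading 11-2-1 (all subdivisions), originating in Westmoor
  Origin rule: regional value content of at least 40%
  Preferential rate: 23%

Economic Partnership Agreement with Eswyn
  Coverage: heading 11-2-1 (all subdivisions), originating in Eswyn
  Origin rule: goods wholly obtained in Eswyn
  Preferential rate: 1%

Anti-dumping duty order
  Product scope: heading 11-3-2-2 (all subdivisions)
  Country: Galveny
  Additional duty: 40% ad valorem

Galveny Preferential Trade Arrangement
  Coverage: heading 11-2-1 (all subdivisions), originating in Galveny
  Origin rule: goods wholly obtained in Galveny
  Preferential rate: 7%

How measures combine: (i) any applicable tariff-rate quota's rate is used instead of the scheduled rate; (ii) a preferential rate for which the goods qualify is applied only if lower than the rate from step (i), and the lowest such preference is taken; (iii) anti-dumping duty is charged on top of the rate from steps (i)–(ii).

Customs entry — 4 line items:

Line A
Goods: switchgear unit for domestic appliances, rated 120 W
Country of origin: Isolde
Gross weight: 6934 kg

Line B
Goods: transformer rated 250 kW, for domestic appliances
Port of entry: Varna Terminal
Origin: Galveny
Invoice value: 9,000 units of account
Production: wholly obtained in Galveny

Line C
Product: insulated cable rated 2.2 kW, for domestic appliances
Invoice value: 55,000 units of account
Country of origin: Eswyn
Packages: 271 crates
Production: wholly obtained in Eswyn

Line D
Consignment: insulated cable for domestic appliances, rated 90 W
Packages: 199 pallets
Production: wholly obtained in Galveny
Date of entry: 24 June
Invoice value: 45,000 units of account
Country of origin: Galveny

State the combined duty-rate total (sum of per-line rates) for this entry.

49%

Line A: switchgear unit → 11-4; rated 120 W → 11-4-1; for domestic appliances → 11-4-1-2. Scheduled 26%. No special measure applies. → 26%.
Line B: transformer → 11-1; rated 250 kW → 11-1-2; for domestic appliances → 11-1-2-2. Scheduled 20%. Galveny agreement on 11-2-1: 11-1-2-2 not covered. → 20%.
Line C: insulated cable → 11-2; rated 2.2 kW → 11-2-1; for domestic appliances → 11-2-1-3. Scheduled 26%. Eswyn agreement on 11-2-1: wholly obtained → 1% available; preferential 1%. → 1%.
Line D: insulated cable → 11-2; rated 90 W → 11-2-2; for domestic appliances → 11-2-2-3. Scheduled 2%. Galveny agreement on 11-2-1: 11-2-2-3 not covered. → 2%.
Sum: 26% + 20% + 1% + 2% = 49%.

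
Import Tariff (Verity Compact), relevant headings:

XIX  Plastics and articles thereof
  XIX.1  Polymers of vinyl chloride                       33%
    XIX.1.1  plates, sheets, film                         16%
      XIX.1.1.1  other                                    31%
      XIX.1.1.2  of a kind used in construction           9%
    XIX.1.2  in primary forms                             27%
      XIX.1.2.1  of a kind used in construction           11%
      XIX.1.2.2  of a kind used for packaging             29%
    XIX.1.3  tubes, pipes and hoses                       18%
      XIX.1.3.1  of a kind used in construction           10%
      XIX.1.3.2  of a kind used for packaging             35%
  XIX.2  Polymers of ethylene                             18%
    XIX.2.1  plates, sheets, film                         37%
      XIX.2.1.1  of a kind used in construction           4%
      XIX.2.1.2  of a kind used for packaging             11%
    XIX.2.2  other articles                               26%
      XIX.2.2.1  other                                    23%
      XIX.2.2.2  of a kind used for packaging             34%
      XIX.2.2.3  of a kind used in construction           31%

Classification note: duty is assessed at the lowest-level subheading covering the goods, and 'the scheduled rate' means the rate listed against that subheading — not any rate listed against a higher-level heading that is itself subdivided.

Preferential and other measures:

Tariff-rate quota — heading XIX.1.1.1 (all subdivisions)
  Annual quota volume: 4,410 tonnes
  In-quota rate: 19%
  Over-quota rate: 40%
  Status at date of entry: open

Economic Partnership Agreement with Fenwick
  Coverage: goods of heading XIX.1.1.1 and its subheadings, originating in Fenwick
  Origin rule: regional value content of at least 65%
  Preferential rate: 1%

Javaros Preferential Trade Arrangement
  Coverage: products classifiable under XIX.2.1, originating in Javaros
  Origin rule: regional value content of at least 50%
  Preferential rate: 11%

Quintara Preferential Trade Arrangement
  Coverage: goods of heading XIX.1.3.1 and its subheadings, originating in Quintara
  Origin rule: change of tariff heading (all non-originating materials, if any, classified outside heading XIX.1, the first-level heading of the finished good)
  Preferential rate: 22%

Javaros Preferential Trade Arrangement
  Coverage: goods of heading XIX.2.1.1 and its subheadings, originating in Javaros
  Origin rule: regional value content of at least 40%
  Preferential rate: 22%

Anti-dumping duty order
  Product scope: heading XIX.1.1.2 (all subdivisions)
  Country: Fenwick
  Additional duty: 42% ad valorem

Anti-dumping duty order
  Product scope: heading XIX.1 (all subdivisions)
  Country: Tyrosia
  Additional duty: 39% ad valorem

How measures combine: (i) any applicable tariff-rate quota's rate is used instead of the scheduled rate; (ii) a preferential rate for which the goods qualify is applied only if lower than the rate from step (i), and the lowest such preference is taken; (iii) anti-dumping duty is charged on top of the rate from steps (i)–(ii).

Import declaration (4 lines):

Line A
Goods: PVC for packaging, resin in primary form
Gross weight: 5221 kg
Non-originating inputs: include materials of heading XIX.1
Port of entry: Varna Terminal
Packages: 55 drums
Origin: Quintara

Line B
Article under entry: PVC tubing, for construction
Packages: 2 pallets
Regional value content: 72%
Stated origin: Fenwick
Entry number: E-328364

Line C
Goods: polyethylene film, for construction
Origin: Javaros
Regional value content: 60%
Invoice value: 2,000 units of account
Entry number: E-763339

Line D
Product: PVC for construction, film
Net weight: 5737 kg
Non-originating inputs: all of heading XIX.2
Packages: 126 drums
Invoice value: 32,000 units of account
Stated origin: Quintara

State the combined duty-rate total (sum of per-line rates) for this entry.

Line A: PVC → XIX.1; resin in primary form → XIX.1.2; for packaging → XIX.1.2.2. Scheduled 29%. Quintara agreement on XIX.1.3.1: XIX.1.2.2 not covered. → 29%.
Line B: PVC → XIX.1; tubing → XIX.1.3; for construction → XIX.1.3.1. Scheduled 10%. Fenwick agreement on XIX.1.1.1: XIX.1.3.1 not covered. → 10%.
Line C: polyethylene → XIX.2; film → XIX.2.1; for construction → XIX.2.1.1. Scheduled 4%. Javaros agreement on XIX.2.1: RVC ≥ 50% → 11% available; Javaros agreement on XIX.2.1.1: RVC ≥ 40% → 22% available; preference 11% not lower than 4% → no reduction. → 4%.
Line D: PVC → XIX.1; film → XIX.1.1; for construction → XIX.1.1.2. Scheduled 9%. Quintara agreement on XIX.1.3.1: XIX.1.1.2 not covered. → 9%.
Sum: 29% + 10% + 4% + 9% = 52%.

52%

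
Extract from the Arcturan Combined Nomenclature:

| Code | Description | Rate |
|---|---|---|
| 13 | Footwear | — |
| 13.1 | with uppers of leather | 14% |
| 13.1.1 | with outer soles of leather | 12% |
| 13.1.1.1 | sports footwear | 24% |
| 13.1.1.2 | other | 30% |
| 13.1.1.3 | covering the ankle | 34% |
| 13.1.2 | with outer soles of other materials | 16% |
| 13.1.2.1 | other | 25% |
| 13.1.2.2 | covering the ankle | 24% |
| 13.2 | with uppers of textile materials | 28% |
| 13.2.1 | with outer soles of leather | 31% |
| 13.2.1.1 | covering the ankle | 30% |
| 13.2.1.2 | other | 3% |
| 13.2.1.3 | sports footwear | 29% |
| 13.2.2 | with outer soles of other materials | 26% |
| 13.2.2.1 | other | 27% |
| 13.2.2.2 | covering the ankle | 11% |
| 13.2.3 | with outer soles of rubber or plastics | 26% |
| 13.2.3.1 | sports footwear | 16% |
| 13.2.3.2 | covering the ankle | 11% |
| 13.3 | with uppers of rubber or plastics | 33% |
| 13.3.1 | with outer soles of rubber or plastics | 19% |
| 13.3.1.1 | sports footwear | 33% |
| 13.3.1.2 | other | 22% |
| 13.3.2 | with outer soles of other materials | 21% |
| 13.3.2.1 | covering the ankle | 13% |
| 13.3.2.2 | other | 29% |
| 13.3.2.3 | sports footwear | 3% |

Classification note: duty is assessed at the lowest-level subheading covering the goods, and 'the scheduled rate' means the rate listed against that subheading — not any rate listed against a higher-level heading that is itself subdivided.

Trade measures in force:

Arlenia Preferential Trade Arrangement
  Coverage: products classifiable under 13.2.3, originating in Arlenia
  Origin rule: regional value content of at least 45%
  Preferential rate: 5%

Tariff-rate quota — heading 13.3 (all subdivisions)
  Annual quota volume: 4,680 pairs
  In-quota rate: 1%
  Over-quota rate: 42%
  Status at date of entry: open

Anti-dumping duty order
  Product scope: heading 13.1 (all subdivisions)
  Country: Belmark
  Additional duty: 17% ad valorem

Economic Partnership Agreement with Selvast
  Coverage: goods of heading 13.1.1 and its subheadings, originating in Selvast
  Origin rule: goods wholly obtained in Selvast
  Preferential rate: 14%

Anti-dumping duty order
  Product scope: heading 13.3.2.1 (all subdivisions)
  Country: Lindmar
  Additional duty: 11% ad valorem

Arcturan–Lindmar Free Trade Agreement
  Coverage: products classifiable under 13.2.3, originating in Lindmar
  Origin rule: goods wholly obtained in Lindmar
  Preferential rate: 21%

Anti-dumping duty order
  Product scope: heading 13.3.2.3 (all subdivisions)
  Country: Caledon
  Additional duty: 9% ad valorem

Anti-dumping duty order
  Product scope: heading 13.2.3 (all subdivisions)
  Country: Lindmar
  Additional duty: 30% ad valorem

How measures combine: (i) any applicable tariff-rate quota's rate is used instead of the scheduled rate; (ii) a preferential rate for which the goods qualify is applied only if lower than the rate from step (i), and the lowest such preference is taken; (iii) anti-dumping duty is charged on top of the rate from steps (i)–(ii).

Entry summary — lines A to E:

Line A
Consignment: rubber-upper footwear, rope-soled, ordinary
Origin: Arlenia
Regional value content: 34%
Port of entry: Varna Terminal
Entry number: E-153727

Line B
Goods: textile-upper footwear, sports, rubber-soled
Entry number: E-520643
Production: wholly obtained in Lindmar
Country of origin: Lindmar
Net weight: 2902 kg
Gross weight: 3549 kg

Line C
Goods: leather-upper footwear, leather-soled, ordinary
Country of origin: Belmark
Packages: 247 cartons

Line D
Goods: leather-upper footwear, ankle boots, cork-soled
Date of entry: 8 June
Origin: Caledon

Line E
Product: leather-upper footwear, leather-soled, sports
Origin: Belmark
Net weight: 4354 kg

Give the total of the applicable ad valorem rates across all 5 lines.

Line A: rubber-upper → 13.3; rope-soled → 13.3.2; ordinary → 13.3.2.2. Scheduled 29%. quota on 13.3 open → in-quota 1%; Arlenia agreement on 13.2.3: 13.3.2.2 not covered. → 1%.
Line B: textile-upper → 13.2; rubber-soled → 13.2.3; sports → 13.2.3.1. Scheduled 16%. Lindmar agreement on 13.2.3: wholly obtained → 21% available; preference 21% not lower than 16% → no reduction; anti-dumping (Lindmar, 13.2.3): +30%; total 16% + 30% = 46%. → 46%.
Line C: leather-upper → 13.1; leather-soled → 13.1.1; ordinary → 13.1.1.2. Scheduled 30%. anti-dumping (Belmark, 13.1): +17%; total 30% + 17% = 47%. → 47%.
Line D: leather-upper → 13.1; cork-soled → 13.1.2; ankle boots → 13.1.2.2. Scheduled 24%. No special measure applies. → 24%.
Line E: leather-upper → 13.1; leather-soled → 13.1.1; sports → 13.1.1.1. Scheduled 24%. anti-dumping (Belmark, 13.1): +17%; total 24% + 17% = 41%. → 41%.
Sum: 1% + 46% + 47% + 24% + 41% = 159%.

159%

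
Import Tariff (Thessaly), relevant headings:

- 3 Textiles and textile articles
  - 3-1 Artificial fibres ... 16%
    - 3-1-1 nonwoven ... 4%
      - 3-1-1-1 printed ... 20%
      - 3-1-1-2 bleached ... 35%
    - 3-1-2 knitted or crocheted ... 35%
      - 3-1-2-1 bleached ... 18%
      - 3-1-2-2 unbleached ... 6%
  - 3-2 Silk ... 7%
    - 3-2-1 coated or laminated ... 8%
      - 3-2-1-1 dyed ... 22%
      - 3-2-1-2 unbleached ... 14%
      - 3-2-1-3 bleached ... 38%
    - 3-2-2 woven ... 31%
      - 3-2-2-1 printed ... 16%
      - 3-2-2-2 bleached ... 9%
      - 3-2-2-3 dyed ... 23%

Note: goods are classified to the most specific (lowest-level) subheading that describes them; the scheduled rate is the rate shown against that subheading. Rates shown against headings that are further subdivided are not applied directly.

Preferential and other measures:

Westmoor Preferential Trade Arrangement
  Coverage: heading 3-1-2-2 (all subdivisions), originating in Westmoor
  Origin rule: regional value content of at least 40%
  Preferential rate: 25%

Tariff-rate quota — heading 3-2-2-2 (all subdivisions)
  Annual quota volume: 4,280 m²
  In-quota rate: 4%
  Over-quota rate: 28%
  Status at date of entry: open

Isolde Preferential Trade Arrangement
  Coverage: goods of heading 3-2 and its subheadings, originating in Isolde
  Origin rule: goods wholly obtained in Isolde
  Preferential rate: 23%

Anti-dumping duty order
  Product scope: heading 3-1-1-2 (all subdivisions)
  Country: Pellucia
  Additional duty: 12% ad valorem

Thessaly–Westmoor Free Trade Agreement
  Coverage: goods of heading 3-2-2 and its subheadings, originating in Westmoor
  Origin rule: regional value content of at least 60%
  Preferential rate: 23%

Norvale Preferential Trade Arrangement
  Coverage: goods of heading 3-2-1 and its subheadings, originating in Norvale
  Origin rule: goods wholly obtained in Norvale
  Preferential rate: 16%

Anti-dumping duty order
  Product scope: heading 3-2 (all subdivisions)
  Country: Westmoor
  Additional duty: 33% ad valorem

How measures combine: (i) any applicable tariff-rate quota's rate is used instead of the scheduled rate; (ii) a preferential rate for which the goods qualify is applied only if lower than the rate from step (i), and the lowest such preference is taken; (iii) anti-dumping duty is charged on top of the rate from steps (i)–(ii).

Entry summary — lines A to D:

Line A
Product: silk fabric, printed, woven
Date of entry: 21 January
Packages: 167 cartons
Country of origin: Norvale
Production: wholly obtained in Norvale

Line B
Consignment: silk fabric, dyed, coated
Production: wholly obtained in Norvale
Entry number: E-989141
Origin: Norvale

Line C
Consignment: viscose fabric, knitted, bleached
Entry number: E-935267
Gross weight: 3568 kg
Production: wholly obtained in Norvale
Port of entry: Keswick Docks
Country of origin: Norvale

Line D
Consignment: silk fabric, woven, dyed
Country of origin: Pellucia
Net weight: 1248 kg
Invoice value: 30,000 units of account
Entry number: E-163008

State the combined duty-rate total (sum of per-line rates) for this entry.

Line A: silk → 3-2; woven → 3-2-2; printed → 3-2-2-1. Scheduled 16%. Norvale agreement on 3-2-1: 3-2-2-1 not covered. → 16%.
Line B: silk → 3-2; coated → 3-2-1; dyed → 3-2-1-1. Scheduled 22%. Norvale agreement on 3-2-1: wholly obtained → 16% available; preferential 16%. → 16%.
Line C: viscose → 3-1; knitted → 3-1-2; bleached → 3-1-2-1. Scheduled 18%. Norvale agreement on 3-2-1: 3-1-2-1 not covered. → 18%.
Line D: silk → 3-2; woven → 3-2-2; dyed → 3-2-2-3. Scheduled 23%. No special measure applies. → 23%.
Sum: 16% + 16% + 18% + 23% = 73%.

73%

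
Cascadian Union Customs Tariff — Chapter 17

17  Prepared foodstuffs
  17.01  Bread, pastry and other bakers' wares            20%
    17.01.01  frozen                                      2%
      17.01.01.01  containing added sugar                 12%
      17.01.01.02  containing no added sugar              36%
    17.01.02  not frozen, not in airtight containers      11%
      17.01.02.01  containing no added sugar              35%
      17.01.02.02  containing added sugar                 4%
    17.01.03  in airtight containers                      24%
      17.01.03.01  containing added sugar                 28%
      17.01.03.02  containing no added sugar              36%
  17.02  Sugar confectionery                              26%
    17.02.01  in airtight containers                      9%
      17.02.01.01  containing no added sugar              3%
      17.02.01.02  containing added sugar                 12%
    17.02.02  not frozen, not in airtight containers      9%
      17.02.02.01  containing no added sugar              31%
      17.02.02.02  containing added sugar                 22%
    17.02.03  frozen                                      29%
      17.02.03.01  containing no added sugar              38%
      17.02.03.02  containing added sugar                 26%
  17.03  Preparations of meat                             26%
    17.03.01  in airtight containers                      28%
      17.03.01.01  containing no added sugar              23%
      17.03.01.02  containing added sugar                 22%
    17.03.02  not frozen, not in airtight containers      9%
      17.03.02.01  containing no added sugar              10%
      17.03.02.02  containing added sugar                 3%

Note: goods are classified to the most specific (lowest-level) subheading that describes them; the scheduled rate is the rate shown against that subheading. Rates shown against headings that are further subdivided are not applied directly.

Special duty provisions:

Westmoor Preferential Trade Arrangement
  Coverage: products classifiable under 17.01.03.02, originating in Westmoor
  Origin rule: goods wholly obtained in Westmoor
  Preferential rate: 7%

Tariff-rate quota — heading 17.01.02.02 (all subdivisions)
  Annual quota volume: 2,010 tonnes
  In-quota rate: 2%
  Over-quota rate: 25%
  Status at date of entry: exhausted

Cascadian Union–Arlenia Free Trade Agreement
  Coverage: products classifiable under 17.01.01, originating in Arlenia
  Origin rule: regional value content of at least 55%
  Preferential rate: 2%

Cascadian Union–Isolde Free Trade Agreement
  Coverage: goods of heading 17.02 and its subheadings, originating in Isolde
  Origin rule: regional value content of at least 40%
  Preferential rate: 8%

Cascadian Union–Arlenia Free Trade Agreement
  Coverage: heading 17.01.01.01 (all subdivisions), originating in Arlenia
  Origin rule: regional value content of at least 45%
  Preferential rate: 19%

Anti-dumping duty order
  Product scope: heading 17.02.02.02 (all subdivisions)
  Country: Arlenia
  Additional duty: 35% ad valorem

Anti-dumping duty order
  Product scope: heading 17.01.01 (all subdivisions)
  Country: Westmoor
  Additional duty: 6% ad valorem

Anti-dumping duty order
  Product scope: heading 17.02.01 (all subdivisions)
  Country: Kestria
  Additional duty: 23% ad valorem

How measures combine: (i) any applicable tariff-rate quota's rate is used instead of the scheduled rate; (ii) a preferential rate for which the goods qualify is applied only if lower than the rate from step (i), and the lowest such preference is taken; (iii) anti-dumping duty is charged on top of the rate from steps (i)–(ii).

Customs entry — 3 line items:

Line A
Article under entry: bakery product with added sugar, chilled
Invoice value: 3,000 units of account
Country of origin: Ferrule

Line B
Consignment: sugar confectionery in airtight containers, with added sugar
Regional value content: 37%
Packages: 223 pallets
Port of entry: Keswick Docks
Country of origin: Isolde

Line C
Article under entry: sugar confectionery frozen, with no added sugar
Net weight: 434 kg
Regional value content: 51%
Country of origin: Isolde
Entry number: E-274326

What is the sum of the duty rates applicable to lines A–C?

Line A: bakery product → 17.01; chilled → 17.01.02; with added sugar → 17.01.02.02. Scheduled 4%. quota on 17.01.02.02 exhausted → over-quota 25%. → 25%.
Line B: sugar confectionery → 17.02; in airtight containers → 17.02.01; with added sugar → 17.02.01.02. Scheduled 12%. Isolde agreement on 17.02: RVC < 40%. → 12%.
Line C: sugar confectionery → 17.02; frozen → 17.02.03; with no added sugar → 17.02.03.01. Scheduled 38%. Isolde agreement on 17.02: RVC ≥ 40% → 8% available; preferential 8%. → 8%.
Sum: 25% + 12% + 8% = 45%.

45%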